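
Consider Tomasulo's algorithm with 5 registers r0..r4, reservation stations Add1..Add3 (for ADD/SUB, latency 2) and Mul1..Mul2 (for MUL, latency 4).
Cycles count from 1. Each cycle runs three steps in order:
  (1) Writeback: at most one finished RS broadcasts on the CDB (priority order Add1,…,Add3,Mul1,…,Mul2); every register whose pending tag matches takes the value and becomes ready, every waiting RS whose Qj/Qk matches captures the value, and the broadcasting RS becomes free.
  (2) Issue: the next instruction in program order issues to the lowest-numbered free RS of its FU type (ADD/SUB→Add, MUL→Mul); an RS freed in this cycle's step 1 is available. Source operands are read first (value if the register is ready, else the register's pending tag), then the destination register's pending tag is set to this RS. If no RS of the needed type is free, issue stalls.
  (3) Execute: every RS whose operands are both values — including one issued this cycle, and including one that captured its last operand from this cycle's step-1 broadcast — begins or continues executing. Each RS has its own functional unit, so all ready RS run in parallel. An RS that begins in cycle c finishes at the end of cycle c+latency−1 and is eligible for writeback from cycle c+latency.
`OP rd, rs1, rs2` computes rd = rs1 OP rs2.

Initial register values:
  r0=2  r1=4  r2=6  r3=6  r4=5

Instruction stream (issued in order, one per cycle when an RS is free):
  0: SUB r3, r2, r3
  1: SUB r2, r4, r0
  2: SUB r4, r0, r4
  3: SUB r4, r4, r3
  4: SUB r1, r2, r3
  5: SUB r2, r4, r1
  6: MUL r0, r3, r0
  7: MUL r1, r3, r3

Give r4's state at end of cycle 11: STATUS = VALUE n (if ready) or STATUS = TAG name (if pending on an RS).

cycle 1: issue SUB r3<-Add1 // r0:2,r1:4,r2:6,r3:Add1,r4:5
cycle 2: issue SUB r2<-Add2 // r0:2,r1:4,r2:Add2,r3:Add1,r4:5
cycle 3: CDB Add1=0; issue SUB r4<-Add1 // r0:2,r1:4,r2:Add2,r3:0,r4:Add1
cycle 4: CDB Add2=3; issue SUB r4<-Add2 // r0:2,r1:4,r2:3,r3:0,r4:Add2
cycle 5: CDB Add1=-3; issue SUB r1<-Add1 // r0:2,r1:Add1,r2:3,r3:0,r4:Add2
cycle 6: issue SUB r2<-Add3 // r0:2,r1:Add1,r2:Add3,r3:0,r4:Add2
cycle 7: CDB Add1=3; issue MUL r0<-Mul1 // r0:Mul1,r1:3,r2:Add3,r3:0,r4:Add2
cycle 8: CDB Add2=-3; issue MUL r1<-Mul2 // r0:Mul1,r1:Mul2,r2:Add3,r3:0,r4:-3
cycle 9: - // r0:Mul1,r1:Mul2,r2:Add3,r3:0,r4:-3
cycle 10: CDB Add3=-6 // r0:Mul1,r1:Mul2,r2:-6,r3:0,r4:-3
cycle 11: CDB Mul1=0 // r0:0,r1:Mul2,r2:-6,r3:0,r4:-3

STATUS = VALUE -3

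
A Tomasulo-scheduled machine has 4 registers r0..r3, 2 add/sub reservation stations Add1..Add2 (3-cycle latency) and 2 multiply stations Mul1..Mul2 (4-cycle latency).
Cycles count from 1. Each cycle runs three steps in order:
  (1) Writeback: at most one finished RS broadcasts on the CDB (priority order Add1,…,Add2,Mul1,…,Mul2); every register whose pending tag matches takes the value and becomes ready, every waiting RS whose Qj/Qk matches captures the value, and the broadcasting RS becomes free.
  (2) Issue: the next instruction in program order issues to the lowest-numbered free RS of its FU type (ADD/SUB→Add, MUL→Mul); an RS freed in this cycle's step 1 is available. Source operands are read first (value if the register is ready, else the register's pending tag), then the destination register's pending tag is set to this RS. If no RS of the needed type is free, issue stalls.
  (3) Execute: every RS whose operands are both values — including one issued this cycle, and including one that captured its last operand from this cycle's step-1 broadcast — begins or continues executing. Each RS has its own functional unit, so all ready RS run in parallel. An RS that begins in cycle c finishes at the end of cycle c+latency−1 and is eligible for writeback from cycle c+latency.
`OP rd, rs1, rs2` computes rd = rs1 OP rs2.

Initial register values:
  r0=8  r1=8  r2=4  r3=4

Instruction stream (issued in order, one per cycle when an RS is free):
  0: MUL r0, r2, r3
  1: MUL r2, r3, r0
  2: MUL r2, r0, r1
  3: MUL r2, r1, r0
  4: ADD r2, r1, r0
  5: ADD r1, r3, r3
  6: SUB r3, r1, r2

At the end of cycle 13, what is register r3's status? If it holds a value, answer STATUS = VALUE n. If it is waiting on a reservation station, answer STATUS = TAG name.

STATUS = TAG Add1

cycle 1: issue MUL r0<-Mul1 // r0:Mul1,r1:8,r2:4,r3:4
cycle 2: issue MUL r2<-Mul2 // r0:Mul1,r1:8,r2:Mul2,r3:4
cycle 3: stall // r0:Mul1,r1:8,r2:Mul2,r3:4
cycle 4: stall // r0:Mul1,r1:8,r2:Mul2,r3:4
cycle 5: CDB Mul1=16; issue MUL r2<-Mul1 // r0:16,r1:8,r2:Mul1,r3:4
cycle 6: stall // r0:16,r1:8,r2:Mul1,r3:4
cycle 7: stall // r0:16,r1:8,r2:Mul1,r3:4
cycle 8: stall // r0:16,r1:8,r2:Mul1,r3:4
cycle 9: CDB Mul1=128; issue MUL r2<-Mul1 // r0:16,r1:8,r2:Mul1,r3:4
cycle 10: CDB Mul2=64; issue ADD r2<-Add1 // r0:16,r1:8,r2:Add1,r3:4
cycle 11: issue ADD r1<-Add2 // r0:16,r1:Add2,r2:Add1,r3:4
cycle 12: stall // r0:16,r1:Add2,r2:Add1,r3:4
cycle 13: CDB Add1=24; issue SUB r3<-Add1 // r0:16,r1:Add2,r2:24,r3:Add1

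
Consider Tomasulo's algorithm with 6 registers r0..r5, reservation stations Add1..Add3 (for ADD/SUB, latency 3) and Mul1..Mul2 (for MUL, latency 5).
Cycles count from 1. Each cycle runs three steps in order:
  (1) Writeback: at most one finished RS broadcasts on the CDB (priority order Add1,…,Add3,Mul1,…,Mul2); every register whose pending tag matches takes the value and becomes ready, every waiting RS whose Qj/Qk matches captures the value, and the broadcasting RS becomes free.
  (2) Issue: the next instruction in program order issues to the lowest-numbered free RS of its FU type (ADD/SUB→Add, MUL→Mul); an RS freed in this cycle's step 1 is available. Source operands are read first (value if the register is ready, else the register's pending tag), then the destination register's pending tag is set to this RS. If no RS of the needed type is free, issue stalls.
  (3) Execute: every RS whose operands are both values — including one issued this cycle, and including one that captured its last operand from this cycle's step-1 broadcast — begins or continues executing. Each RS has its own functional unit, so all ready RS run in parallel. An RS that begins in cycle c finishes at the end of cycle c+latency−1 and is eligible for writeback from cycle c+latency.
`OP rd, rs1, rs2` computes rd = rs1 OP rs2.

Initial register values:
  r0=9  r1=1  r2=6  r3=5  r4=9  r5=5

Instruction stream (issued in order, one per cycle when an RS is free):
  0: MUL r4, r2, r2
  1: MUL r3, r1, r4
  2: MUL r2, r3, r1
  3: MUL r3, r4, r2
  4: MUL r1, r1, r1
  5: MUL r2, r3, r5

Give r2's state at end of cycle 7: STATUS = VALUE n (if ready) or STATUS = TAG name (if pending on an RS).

  c1: issue MUL r4<-Mul1  regs: r0:9,r1:1,r2:6,r3:5,r4:Mul1,r5:5
  c2: issue MUL r3<-Mul2  regs: r0:9,r1:1,r2:6,r3:Mul2,r4:Mul1,r5:5
  c3: stall  regs: r0:9,r1:1,r2:6,r3:Mul2,r4:Mul1,r5:5
  c4: stall  regs: r0:9,r1:1,r2:6,r3:Mul2,r4:Mul1,r5:5
  c5: stall  regs: r0:9,r1:1,r2:6,r3:Mul2,r4:Mul1,r5:5
  c6: CDB Mul1=36; issue MUL r2<-Mul1  regs: r0:9,r1:1,r2:Mul1,r3:Mul2,r4:36,r5:5
  c7: stall  regs: r0:9,r1:1,r2:Mul1,r3:Mul2,r4:36,r5:5

STATUS = TAG Mul1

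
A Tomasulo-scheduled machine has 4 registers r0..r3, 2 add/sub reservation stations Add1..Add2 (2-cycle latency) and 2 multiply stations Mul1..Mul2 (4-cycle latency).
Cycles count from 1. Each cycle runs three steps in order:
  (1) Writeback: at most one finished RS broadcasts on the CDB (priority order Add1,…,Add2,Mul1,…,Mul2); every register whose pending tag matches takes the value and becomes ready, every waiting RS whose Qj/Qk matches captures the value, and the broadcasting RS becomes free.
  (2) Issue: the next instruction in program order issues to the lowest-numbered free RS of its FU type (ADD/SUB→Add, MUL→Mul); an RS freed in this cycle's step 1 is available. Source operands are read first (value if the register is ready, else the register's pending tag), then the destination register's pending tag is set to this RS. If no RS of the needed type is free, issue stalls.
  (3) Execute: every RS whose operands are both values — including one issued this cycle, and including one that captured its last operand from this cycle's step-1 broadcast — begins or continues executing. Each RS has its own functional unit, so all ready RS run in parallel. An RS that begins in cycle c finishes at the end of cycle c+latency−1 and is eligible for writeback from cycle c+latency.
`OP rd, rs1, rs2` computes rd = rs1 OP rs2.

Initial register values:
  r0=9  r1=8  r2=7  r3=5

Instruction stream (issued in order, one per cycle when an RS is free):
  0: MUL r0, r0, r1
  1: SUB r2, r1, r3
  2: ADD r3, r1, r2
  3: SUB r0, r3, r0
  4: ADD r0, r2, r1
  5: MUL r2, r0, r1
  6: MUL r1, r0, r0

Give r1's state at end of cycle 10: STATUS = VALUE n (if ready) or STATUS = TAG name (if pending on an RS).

STATUS = TAG Mul2

  c1: issue MUL r0<-Mul1  regs: r0:Mul1,r1:8,r2:7,r3:5
  c2: issue SUB r2<-Add1  regs: r0:Mul1,r1:8,r2:Add1,r3:5
  c3: issue ADD r3<-Add2  regs: r0:Mul1,r1:8,r2:Add1,r3:Add2
  c4: CDB Add1=3; issue SUB r0<-Add1  regs: r0:Add1,r1:8,r2:3,r3:Add2
  c5: CDB Mul1=72; stall  regs: r0:Add1,r1:8,r2:3,r3:Add2
  c6: CDB Add2=11; issue ADD r0<-Add2  regs: r0:Add2,r1:8,r2:3,r3:11
  c7: issue MUL r2<-Mul1  regs: r0:Add2,r1:8,r2:Mul1,r3:11
  c8: CDB Add1=-61; issue MUL r1<-Mul2  regs: r0:Add2,r1:Mul2,r2:Mul1,r3:11
  c9: CDB Add2=11  regs: r0:11,r1:Mul2,r2:Mul1,r3:11
  c10: -  regs: r0:11,r1:Mul2,r2:Mul1,r3:11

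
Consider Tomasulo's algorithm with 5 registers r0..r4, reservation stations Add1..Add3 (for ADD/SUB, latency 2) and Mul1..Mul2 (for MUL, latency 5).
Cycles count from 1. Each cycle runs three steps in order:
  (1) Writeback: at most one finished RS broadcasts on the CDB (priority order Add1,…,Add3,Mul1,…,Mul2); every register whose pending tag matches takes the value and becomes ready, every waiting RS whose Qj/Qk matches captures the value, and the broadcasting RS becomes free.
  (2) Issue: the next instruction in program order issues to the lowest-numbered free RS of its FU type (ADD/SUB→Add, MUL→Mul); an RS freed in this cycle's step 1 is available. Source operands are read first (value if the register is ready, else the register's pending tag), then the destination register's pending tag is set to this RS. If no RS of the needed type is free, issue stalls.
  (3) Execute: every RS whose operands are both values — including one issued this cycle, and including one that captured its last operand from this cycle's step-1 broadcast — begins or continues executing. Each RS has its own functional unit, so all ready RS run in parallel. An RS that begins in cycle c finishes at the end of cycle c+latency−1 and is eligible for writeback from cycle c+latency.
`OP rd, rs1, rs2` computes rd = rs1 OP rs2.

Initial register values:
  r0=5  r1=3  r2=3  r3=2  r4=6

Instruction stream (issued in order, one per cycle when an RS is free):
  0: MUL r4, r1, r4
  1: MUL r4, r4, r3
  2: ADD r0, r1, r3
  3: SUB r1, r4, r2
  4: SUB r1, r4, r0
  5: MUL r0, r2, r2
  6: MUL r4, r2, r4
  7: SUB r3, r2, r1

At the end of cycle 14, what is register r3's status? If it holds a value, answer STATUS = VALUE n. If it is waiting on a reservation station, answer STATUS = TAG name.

  c1: issue MUL r4<-Mul1  regs: r0:5,r1:3,r2:3,r3:2,r4:Mul1
  c2: issue MUL r4<-Mul2  regs: r0:5,r1:3,r2:3,r3:2,r4:Mul2
  c3: issue ADD r0<-Add1  regs: r0:Add1,r1:3,r2:3,r3:2,r4:Mul2
  c4: issue SUB r1<-Add2  regs: r0:Add1,r1:Add2,r2:3,r3:2,r4:Mul2
  c5: CDB Add1=5; issue SUB r1<-Add1  regs: r0:5,r1:Add1,r2:3,r3:2,r4:Mul2
  c6: CDB Mul1=18; issue MUL r0<-Mul1  regs: r0:Mul1,r1:Add1,r2:3,r3:2,r4:Mul2
  c7: stall  regs: r0:Mul1,r1:Add1,r2:3,r3:2,r4:Mul2
  c8: stall  regs: r0:Mul1,r1:Add1,r2:3,r3:2,r4:Mul2
  c9: stall  regs: r0:Mul1,r1:Add1,r2:3,r3:2,r4:Mul2
  c10: stall  regs: r0:Mul1,r1:Add1,r2:3,r3:2,r4:Mul2
  c11: CDB Mul1=9; issue MUL r4<-Mul1  regs: r0:9,r1:Add1,r2:3,r3:2,r4:Mul1
  c12: CDB Mul2=36; issue SUB r3<-Add3  regs: r0:9,r1:Add1,r2:3,r3:Add3,r4:Mul1
  c13: -  regs: r0:9,r1:Add1,r2:3,r3:Add3,r4:Mul1
  c14: CDB Add1=31  regs: r0:9,r1:31,r2:3,r3:Add3,r4:Mul1

STATUS = TAG Add3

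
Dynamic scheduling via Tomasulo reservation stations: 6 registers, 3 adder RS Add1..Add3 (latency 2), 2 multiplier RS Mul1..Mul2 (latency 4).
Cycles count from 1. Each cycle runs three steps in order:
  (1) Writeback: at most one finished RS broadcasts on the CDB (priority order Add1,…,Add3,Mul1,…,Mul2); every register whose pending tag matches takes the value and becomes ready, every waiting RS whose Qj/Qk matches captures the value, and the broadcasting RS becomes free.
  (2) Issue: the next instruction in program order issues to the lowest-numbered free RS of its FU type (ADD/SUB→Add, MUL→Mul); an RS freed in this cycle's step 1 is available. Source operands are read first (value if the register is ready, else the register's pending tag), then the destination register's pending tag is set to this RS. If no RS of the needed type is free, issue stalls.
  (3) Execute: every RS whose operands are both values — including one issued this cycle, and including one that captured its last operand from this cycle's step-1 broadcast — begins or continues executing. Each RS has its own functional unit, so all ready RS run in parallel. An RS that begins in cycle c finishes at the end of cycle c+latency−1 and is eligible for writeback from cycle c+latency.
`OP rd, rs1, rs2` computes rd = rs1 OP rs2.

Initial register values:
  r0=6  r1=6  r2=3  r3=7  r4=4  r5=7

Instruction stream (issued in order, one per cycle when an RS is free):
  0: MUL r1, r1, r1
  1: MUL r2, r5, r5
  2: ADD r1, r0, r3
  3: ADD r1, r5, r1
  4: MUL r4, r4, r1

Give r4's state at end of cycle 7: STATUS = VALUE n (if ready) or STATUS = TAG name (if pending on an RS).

STATUS = TAG Mul1

  c1: issue MUL r1<-Mul1  regs: r0:6,r1:Mul1,r2:3,r3:7,r4:4,r5:7
  c2: issue MUL r2<-Mul2  regs: r0:6,r1:Mul1,r2:Mul2,r3:7,r4:4,r5:7
  c3: issue ADD r1<-Add1  regs: r0:6,r1:Add1,r2:Mul2,r3:7,r4:4,r5:7
  c4: issue ADD r1<-Add2  regs: r0:6,r1:Add2,r2:Mul2,r3:7,r4:4,r5:7
  c5: CDB Add1=13; stall  regs: r0:6,r1:Add2,r2:Mul2,r3:7,r4:4,r5:7
  c6: CDB Mul1=36; issue MUL r4<-Mul1  regs: r0:6,r1:Add2,r2:Mul2,r3:7,r4:Mul1,r5:7
  c7: CDB Add2=20  regs: r0:6,r1:20,r2:Mul2,r3:7,r4:Mul1,r5:7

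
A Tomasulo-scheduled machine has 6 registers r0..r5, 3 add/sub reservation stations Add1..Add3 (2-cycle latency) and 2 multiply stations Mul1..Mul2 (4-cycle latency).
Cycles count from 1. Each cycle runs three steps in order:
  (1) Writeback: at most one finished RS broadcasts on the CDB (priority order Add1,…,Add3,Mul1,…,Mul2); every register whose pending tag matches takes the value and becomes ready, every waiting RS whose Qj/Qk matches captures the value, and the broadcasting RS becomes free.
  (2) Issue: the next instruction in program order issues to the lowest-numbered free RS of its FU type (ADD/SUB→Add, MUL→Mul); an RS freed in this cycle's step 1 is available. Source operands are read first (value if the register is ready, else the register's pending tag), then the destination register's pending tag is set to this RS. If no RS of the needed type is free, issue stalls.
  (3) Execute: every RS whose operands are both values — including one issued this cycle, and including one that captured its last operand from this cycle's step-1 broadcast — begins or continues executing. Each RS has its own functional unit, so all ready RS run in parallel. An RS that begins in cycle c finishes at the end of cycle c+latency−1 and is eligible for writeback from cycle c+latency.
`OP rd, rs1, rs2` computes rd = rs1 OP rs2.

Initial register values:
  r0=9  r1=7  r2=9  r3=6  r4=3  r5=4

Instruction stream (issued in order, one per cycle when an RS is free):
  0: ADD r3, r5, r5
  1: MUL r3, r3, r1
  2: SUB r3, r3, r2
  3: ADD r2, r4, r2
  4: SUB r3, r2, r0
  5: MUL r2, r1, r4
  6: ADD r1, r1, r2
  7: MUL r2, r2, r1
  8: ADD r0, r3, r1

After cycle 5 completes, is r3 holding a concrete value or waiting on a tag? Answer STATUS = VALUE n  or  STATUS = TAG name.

  c1: issue ADD r3<-Add1  regs: r0:9,r1:7,r2:9,r3:Add1,r4:3,r5:4
  c2: issue MUL r3<-Mul1  regs: r0:9,r1:7,r2:9,r3:Mul1,r4:3,r5:4
  c3: CDB Add1=8; issue SUB r3<-Add1  regs: r0:9,r1:7,r2:9,r3:Add1,r4:3,r5:4
  c4: issue ADD r2<-Add2  regs: r0:9,r1:7,r2:Add2,r3:Add1,r4:3,r5:4
  c5: issue SUB r3<-Add3  regs: r0:9,r1:7,r2:Add2,r3:Add3,r4:3,r5:4

STATUS = TAG Add3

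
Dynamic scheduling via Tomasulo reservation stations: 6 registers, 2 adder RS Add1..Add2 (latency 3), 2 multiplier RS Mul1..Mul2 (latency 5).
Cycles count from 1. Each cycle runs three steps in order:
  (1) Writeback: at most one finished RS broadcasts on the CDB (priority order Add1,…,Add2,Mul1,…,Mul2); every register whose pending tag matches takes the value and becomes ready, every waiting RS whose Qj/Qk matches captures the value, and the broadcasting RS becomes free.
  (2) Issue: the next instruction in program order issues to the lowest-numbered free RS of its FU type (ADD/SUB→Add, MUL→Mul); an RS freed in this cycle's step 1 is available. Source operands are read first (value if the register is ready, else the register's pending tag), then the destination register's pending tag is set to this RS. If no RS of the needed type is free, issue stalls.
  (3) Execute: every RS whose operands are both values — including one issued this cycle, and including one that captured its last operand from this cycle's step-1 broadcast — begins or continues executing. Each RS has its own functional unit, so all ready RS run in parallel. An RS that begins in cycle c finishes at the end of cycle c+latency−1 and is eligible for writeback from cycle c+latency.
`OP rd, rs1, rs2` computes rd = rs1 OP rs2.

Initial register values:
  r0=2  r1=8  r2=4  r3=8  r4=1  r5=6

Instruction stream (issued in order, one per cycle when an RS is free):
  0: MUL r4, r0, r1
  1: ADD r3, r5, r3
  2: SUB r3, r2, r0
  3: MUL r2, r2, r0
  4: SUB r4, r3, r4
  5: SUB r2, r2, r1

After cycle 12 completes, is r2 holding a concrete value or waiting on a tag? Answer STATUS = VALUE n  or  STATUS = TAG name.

STATUS = VALUE 0

  c1: issue MUL r4<-Mul1  regs: r0:2,r1:8,r2:4,r3:8,r4:Mul1,r5:6
  c2: issue ADD r3<-Add1  regs: r0:2,r1:8,r2:4,r3:Add1,r4:Mul1,r5:6
  c3: issue SUB r3<-Add2  regs: r0:2,r1:8,r2:4,r3:Add2,r4:Mul1,r5:6
  c4: issue MUL r2<-Mul2  regs: r0:2,r1:8,r2:Mul2,r3:Add2,r4:Mul1,r5:6
  c5: CDB Add1=14; issue SUB r4<-Add1  regs: r0:2,r1:8,r2:Mul2,r3:Add2,r4:Add1,r5:6
  c6: CDB Add2=2; issue SUB r2<-Add2  regs: r0:2,r1:8,r2:Add2,r3:2,r4:Add1,r5:6
  c7: CDB Mul1=16  regs: r0:2,r1:8,r2:Add2,r3:2,r4:Add1,r5:6
  c8: -  regs: r0:2,r1:8,r2:Add2,r3:2,r4:Add1,r5:6
  c9: CDB Mul2=8  regs: r0:2,r1:8,r2:Add2,r3:2,r4:Add1,r5:6
  c10: CDB Add1=-14  regs: r0:2,r1:8,r2:Add2,r3:2,r4:-14,r5:6
  c11: -  regs: r0:2,r1:8,r2:Add2,r3:2,r4:-14,r5:6
  c12: CDB Add2=0  regs: r0:2,r1:8,r2:0,r3:2,r4:-14,r5:6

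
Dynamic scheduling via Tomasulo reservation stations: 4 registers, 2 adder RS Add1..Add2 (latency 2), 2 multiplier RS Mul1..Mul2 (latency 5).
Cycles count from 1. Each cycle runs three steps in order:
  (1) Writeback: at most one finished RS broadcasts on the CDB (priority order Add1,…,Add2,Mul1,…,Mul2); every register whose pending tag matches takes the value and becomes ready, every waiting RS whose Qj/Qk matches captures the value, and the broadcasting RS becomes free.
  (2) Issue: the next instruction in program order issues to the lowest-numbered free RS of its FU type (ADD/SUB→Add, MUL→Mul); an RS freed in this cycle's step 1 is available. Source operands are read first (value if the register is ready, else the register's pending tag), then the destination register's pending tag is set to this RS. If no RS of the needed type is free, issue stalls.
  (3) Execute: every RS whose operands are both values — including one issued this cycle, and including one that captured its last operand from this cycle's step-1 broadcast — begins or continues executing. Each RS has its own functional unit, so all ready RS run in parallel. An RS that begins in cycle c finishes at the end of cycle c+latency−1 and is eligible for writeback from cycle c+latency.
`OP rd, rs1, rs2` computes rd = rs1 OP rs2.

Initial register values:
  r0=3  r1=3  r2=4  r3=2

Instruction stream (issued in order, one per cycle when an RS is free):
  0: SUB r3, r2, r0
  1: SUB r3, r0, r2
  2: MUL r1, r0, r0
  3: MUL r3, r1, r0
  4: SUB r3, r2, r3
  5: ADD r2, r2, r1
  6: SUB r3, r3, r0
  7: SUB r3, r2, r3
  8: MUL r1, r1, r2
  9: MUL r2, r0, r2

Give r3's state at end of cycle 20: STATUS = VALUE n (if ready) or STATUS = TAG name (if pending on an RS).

STATUS = VALUE 39

c1: issue SUB r3<-Add1 | r0:3,r1:3,r2:4,r3:Add1
c2: issue SUB r3<-Add2 | r0:3,r1:3,r2:4,r3:Add2
c3: CDB Add1=1; issue MUL r1<-Mul1 | r0:3,r1:Mul1,r2:4,r3:Add2
c4: CDB Add2=-1; issue MUL r3<-Mul2 | r0:3,r1:Mul1,r2:4,r3:Mul2
c5: issue SUB r3<-Add1 | r0:3,r1:Mul1,r2:4,r3:Add1
c6: issue ADD r2<-Add2 | r0:3,r1:Mul1,r2:Add2,r3:Add1
c7: stall | r0:3,r1:Mul1,r2:Add2,r3:Add1
c8: CDB Mul1=9; stall | r0:3,r1:9,r2:Add2,r3:Add1
c9: stall | r0:3,r1:9,r2:Add2,r3:Add1
c10: CDB Add2=13; issue SUB r3<-Add2 | r0:3,r1:9,r2:13,r3:Add2
c11: stall | r0:3,r1:9,r2:13,r3:Add2
c12: stall | r0:3,r1:9,r2:13,r3:Add2
c13: CDB Mul2=27; stall | r0:3,r1:9,r2:13,r3:Add2
c14: stall | r0:3,r1:9,r2:13,r3:Add2
c15: CDB Add1=-23; issue SUB r3<-Add1 | r0:3,r1:9,r2:13,r3:Add1
c16: issue MUL r1<-Mul1 | r0:3,r1:Mul1,r2:13,r3:Add1
c17: CDB Add2=-26; issue MUL r2<-Mul2 | r0:3,r1:Mul1,r2:Mul2,r3:Add1
c18: - | r0:3,r1:Mul1,r2:Mul2,r3:Add1
c19: CDB Add1=39 | r0:3,r1:Mul1,r2:Mul2,r3:39
c20: - | r0:3,r1:Mul1,r2:Mul2,r3:39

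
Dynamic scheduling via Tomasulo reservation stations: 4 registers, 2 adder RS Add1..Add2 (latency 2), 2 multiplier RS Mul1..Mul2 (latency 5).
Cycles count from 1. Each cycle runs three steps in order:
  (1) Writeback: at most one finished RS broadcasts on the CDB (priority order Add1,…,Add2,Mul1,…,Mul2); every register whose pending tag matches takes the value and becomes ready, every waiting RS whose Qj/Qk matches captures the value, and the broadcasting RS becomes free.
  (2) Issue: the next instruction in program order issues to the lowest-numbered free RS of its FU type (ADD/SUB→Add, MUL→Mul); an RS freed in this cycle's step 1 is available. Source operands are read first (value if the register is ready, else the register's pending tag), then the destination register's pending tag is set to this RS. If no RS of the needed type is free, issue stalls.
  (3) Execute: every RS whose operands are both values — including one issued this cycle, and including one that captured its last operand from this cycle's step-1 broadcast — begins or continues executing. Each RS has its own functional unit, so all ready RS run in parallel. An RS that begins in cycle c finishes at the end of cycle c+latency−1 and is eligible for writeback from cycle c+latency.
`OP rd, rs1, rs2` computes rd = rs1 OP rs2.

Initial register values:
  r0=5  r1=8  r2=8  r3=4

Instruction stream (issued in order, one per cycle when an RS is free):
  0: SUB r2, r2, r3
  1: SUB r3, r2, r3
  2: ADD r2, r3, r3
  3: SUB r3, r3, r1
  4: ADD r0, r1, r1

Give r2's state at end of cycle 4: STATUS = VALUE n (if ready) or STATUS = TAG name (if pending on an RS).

STATUS = TAG Add1

  c1: issue SUB r2<-Add1  regs: r0:5,r1:8,r2:Add1,r3:4
  c2: issue SUB r3<-Add2  regs: r0:5,r1:8,r2:Add1,r3:Add2
  c3: CDB Add1=4; issue ADD r2<-Add1  regs: r0:5,r1:8,r2:Add1,r3:Add2
  c4: stall  regs: r0:5,r1:8,r2:Add1,r3:Add2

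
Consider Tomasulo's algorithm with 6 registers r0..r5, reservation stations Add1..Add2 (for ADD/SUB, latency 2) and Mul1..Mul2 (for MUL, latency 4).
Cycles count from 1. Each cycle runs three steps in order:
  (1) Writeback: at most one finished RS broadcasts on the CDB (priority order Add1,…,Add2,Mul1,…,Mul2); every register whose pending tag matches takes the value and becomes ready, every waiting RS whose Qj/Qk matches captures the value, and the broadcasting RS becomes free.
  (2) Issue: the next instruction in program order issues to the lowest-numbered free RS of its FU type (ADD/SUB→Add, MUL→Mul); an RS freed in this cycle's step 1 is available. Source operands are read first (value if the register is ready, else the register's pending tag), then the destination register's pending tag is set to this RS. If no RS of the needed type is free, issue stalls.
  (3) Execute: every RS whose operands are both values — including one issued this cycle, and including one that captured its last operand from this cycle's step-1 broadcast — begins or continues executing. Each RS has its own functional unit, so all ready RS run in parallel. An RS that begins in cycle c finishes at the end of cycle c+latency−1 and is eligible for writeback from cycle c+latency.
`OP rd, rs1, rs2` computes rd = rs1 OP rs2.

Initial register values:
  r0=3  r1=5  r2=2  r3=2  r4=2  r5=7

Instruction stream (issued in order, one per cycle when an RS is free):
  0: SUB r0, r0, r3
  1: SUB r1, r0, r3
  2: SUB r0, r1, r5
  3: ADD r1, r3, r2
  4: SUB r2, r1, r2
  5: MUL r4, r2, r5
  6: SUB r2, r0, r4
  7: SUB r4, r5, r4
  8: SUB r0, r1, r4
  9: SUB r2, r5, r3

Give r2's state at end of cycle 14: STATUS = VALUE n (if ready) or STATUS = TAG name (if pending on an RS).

c1: issue SUB r0<-Add1 | r0:Add1,r1:5,r2:2,r3:2,r4:2,r5:7
c2: issue SUB r1<-Add2 | r0:Add1,r1:Add2,r2:2,r3:2,r4:2,r5:7
c3: CDB Add1=1; issue SUB r0<-Add1 | r0:Add1,r1:Add2,r2:2,r3:2,r4:2,r5:7
c4: stall | r0:Add1,r1:Add2,r2:2,r3:2,r4:2,r5:7
c5: CDB Add2=-1; issue ADD r1<-Add2 | r0:Add1,r1:Add2,r2:2,r3:2,r4:2,r5:7
c6: stall | r0:Add1,r1:Add2,r2:2,r3:2,r4:2,r5:7
c7: CDB Add1=-8; issue SUB r2<-Add1 | r0:-8,r1:Add2,r2:Add1,r3:2,r4:2,r5:7
c8: CDB Add2=4; issue MUL r4<-Mul1 | r0:-8,r1:4,r2:Add1,r3:2,r4:Mul1,r5:7
c9: issue SUB r2<-Add2 | r0:-8,r1:4,r2:Add2,r3:2,r4:Mul1,r5:7
c10: CDB Add1=2; issue SUB r4<-Add1 | r0:-8,r1:4,r2:Add2,r3:2,r4:Add1,r5:7
c11: stall | r0:-8,r1:4,r2:Add2,r3:2,r4:Add1,r5:7
c12: stall | r0:-8,r1:4,r2:Add2,r3:2,r4:Add1,r5:7
c13: stall | r0:-8,r1:4,r2:Add2,r3:2,r4:Add1,r5:7
c14: CDB Mul1=14; stall | r0:-8,r1:4,r2:Add2,r3:2,r4:Add1,r5:7

STATUS = TAG Add2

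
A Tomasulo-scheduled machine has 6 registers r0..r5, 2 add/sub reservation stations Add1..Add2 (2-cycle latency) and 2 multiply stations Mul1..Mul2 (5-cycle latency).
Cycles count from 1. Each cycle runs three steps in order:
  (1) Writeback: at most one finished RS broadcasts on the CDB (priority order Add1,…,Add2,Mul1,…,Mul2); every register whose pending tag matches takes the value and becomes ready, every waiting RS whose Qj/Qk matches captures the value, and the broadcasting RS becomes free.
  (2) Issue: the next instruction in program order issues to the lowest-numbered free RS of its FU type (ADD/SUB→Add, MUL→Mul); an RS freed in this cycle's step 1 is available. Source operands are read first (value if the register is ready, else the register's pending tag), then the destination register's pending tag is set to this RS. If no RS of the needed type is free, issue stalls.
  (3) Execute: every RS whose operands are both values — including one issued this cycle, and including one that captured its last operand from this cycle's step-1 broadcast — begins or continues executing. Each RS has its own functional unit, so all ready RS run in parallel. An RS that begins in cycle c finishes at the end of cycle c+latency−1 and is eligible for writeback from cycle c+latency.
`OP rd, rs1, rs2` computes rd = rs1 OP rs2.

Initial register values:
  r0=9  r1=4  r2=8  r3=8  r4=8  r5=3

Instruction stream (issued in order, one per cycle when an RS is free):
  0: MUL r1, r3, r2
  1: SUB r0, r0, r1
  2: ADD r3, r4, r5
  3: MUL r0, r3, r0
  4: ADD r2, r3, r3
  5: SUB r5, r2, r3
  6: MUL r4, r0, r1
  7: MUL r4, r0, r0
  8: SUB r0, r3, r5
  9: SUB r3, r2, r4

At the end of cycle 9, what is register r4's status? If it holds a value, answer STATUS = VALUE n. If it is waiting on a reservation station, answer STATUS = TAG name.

STATUS = TAG Mul1

cycle 1: issue MUL r1<-Mul1 // r0:9,r1:Mul1,r2:8,r3:8,r4:8,r5:3
cycle 2: issue SUB r0<-Add1 // r0:Add1,r1:Mul1,r2:8,r3:8,r4:8,r5:3
cycle 3: issue ADD r3<-Add2 // r0:Add1,r1:Mul1,r2:8,r3:Add2,r4:8,r5:3
cycle 4: issue MUL r0<-Mul2 // r0:Mul2,r1:Mul1,r2:8,r3:Add2,r4:8,r5:3
cycle 5: CDB Add2=11; issue ADD r2<-Add2 // r0:Mul2,r1:Mul1,r2:Add2,r3:11,r4:8,r5:3
cycle 6: CDB Mul1=64; stall // r0:Mul2,r1:64,r2:Add2,r3:11,r4:8,r5:3
cycle 7: CDB Add2=22; issue SUB r5<-Add2 // r0:Mul2,r1:64,r2:22,r3:11,r4:8,r5:Add2
cycle 8: CDB Add1=-55; issue MUL r4<-Mul1 // r0:Mul2,r1:64,r2:22,r3:11,r4:Mul1,r5:Add2
cycle 9: CDB Add2=11; stall // r0:Mul2,r1:64,r2:22,r3:11,r4:Mul1,r5:11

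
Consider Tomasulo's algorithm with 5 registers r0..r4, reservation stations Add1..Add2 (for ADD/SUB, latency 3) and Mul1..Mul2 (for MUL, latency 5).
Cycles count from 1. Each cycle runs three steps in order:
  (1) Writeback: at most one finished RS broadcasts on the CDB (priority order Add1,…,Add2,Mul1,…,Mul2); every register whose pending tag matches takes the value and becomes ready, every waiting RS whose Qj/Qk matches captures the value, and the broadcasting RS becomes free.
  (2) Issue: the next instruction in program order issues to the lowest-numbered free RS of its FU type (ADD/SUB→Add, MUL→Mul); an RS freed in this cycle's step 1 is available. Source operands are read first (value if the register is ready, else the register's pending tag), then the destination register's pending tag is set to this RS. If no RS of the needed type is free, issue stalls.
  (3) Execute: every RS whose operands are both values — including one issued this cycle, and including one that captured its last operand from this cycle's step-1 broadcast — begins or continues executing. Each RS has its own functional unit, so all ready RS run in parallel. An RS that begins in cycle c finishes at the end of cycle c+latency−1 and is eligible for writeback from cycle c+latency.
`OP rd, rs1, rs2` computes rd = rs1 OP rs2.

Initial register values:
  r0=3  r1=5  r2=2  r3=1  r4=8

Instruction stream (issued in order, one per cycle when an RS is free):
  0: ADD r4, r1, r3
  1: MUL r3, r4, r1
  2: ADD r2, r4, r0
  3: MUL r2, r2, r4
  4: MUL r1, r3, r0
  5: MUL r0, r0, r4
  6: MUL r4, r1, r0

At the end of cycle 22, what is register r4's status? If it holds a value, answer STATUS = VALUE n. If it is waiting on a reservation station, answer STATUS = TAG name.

STATUS = VALUE 1620

c1: issue ADD r4<-Add1 | r0:3,r1:5,r2:2,r3:1,r4:Add1
c2: issue MUL r3<-Mul1 | r0:3,r1:5,r2:2,r3:Mul1,r4:Add1
c3: issue ADD r2<-Add2 | r0:3,r1:5,r2:Add2,r3:Mul1,r4:Add1
c4: CDB Add1=6; issue MUL r2<-Mul2 | r0:3,r1:5,r2:Mul2,r3:Mul1,r4:6
c5: stall | r0:3,r1:5,r2:Mul2,r3:Mul1,r4:6
c6: stall | r0:3,r1:5,r2:Mul2,r3:Mul1,r4:6
c7: CDB Add2=9; stall | r0:3,r1:5,r2:Mul2,r3:Mul1,r4:6
c8: stall | r0:3,r1:5,r2:Mul2,r3:Mul1,r4:6
c9: CDB Mul1=30; issue MUL r1<-Mul1 | r0:3,r1:Mul1,r2:Mul2,r3:30,r4:6
c10: stall | r0:3,r1:Mul1,r2:Mul2,r3:30,r4:6
c11: stall | r0:3,r1:Mul1,r2:Mul2,r3:30,r4:6
c12: CDB Mul2=54; issue MUL r0<-Mul2 | r0:Mul2,r1:Mul1,r2:54,r3:30,r4:6
c13: stall | r0:Mul2,r1:Mul1,r2:54,r3:30,r4:6
c14: CDB Mul1=90; issue MUL r4<-Mul1 | r0:Mul2,r1:90,r2:54,r3:30,r4:Mul1
c15: - | r0:Mul2,r1:90,r2:54,r3:30,r4:Mul1
c16: - | r0:Mul2,r1:90,r2:54,r3:30,r4:Mul1
c17: CDB Mul2=18 | r0:18,r1:90,r2:54,r3:30,r4:Mul1
c18: - | r0:18,r1:90,r2:54,r3:30,r4:Mul1
c19: - | r0:18,r1:90,r2:54,r3:30,r4:Mul1
c20: - | r0:18,r1:90,r2:54,r3:30,r4:Mul1
c21: - | r0:18,r1:90,r2:54,r3:30,r4:Mul1
c22: CDB Mul1=1620 | r0:18,r1:90,r2:54,r3:30,r4:1620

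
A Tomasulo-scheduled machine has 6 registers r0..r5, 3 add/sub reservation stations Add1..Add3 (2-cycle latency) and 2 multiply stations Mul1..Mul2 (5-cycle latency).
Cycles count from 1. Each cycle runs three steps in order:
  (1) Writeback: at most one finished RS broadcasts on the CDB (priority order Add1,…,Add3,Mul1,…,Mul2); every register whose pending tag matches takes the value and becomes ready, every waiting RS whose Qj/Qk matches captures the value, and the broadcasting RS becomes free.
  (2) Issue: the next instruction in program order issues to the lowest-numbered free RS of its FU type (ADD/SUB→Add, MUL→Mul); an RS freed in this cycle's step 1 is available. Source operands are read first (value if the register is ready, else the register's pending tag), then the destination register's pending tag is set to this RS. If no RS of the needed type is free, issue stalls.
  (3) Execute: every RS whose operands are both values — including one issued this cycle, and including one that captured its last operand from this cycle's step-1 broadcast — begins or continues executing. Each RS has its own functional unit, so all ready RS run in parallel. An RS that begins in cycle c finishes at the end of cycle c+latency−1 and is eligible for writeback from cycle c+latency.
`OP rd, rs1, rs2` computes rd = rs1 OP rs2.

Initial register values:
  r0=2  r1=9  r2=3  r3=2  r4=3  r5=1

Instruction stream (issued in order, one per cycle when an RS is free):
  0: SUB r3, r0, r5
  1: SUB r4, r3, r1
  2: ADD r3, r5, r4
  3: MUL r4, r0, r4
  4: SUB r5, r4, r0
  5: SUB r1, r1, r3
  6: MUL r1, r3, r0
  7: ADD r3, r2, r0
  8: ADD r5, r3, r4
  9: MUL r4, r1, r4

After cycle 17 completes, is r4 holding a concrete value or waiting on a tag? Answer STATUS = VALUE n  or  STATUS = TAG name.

  c1: issue SUB r3<-Add1  regs: r0:2,r1:9,r2:3,r3:Add1,r4:3,r5:1
  c2: issue SUB r4<-Add2  regs: r0:2,r1:9,r2:3,r3:Add1,r4:Add2,r5:1
  c3: CDB Add1=1; issue ADD r3<-Add1  regs: r0:2,r1:9,r2:3,r3:Add1,r4:Add2,r5:1
  c4: issue MUL r4<-Mul1  regs: r0:2,r1:9,r2:3,r3:Add1,r4:Mul1,r5:1
  c5: CDB Add2=-8; issue SUB r5<-Add2  regs: r0:2,r1:9,r2:3,r3:Add1,r4:Mul1,r5:Add2
  c6: issue SUB r1<-Add3  regs: r0:2,r1:Add3,r2:3,r3:Add1,r4:Mul1,r5:Add2
  c7: CDB Add1=-7; issue MUL r1<-Mul2  regs: r0:2,r1:Mul2,r2:3,r3:-7,r4:Mul1,r5:Add2
  c8: issue ADD r3<-Add1  regs: r0:2,r1:Mul2,r2:3,r3:Add1,r4:Mul1,r5:Add2
  c9: CDB Add3=16; issue ADD r5<-Add3  regs: r0:2,r1:Mul2,r2:3,r3:Add1,r4:Mul1,r5:Add3
  c10: CDB Add1=5; stall  regs: r0:2,r1:Mul2,r2:3,r3:5,r4:Mul1,r5:Add3
  c11: CDB Mul1=-16; issue MUL r4<-Mul1  regs: r0:2,r1:Mul2,r2:3,r3:5,r4:Mul1,r5:Add3
  c12: CDB Mul2=-14  regs: r0:2,r1:-14,r2:3,r3:5,r4:Mul1,r5:Add3
  c13: CDB Add2=-18  regs: r0:2,r1:-14,r2:3,r3:5,r4:Mul1,r5:Add3
  c14: CDB Add3=-11  regs: r0:2,r1:-14,r2:3,r3:5,r4:Mul1,r5:-11
  c15: -  regs: r0:2,r1:-14,r2:3,r3:5,r4:Mul1,r5:-11
  c16: -  regs: r0:2,r1:-14,r2:3,r3:5,r4:Mul1,r5:-11
  c17: CDB Mul1=224  regs: r0:2,r1:-14,r2:3,r3:5,r4:224,r5:-11

STATUS = VALUE 224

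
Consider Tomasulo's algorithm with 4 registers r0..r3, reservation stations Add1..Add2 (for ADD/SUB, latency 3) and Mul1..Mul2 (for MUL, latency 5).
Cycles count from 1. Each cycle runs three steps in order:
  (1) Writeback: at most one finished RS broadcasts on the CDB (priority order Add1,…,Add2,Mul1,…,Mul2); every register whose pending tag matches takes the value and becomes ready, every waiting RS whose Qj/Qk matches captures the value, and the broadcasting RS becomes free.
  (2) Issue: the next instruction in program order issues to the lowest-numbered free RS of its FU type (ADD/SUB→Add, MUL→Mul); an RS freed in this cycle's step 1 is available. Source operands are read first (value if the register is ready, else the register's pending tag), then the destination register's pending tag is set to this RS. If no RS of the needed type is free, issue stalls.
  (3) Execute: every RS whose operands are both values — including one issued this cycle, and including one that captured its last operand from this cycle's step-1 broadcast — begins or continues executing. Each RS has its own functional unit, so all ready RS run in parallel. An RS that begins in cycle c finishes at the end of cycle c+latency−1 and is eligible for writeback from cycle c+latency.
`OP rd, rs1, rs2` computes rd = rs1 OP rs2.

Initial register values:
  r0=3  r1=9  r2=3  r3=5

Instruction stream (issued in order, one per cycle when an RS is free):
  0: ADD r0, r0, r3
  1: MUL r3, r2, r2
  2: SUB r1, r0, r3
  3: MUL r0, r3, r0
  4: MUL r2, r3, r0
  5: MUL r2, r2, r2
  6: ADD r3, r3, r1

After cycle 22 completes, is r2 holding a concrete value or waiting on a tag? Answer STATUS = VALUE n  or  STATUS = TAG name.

STATUS = VALUE 419904

  c1: issue ADD r0<-Add1  regs: r0:Add1,r1:9,r2:3,r3:5
  c2: issue MUL r3<-Mul1  regs: r0:Add1,r1:9,r2:3,r3:Mul1
  c3: issue SUB r1<-Add2  regs: r0:Add1,r1:Add2,r2:3,r3:Mul1
  c4: CDB Add1=8; issue MUL r0<-Mul2  regs: r0:Mul2,r1:Add2,r2:3,r3:Mul1
  c5: stall  regs: r0:Mul2,r1:Add2,r2:3,r3:Mul1
  c6: stall  regs: r0:Mul2,r1:Add2,r2:3,r3:Mul1
  c7: CDB Mul1=9; issue MUL r2<-Mul1  regs: r0:Mul2,r1:Add2,r2:Mul1,r3:9
  c8: stall  regs: r0:Mul2,r1:Add2,r2:Mul1,r3:9
  c9: stall  regs: r0:Mul2,r1:Add2,r2:Mul1,r3:9
  c10: CDB Add2=-1; stall  regs: r0:Mul2,r1:-1,r2:Mul1,r3:9
  c11: stall  regs: r0:Mul2,r1:-1,r2:Mul1,r3:9
  c12: CDB Mul2=72; issue MUL r2<-Mul2  regs: r0:72,r1:-1,r2:Mul2,r3:9
  c13: issue ADD r3<-Add1  regs: r0:72,r1:-1,r2:Mul2,r3:Add1
  c14: -  regs: r0:72,r1:-1,r2:Mul2,r3:Add1
  c15: -  regs: r0:72,r1:-1,r2:Mul2,r3:Add1
  c16: CDB Add1=8  regs: r0:72,r1:-1,r2:Mul2,r3:8
  c17: CDB Mul1=648  regs: r0:72,r1:-1,r2:Mul2,r3:8
  c18: -  regs: r0:72,r1:-1,r2:Mul2,r3:8
  c19: -  regs: r0:72,r1:-1,r2:Mul2,r3:8
  c20: -  regs: r0:72,r1:-1,r2:Mul2,r3:8
  c21: -  regs: r0:72,r1:-1,r2:Mul2,r3:8
  c22: CDB Mul2=419904  regs: r0:72,r1:-1,r2:419904,r3:8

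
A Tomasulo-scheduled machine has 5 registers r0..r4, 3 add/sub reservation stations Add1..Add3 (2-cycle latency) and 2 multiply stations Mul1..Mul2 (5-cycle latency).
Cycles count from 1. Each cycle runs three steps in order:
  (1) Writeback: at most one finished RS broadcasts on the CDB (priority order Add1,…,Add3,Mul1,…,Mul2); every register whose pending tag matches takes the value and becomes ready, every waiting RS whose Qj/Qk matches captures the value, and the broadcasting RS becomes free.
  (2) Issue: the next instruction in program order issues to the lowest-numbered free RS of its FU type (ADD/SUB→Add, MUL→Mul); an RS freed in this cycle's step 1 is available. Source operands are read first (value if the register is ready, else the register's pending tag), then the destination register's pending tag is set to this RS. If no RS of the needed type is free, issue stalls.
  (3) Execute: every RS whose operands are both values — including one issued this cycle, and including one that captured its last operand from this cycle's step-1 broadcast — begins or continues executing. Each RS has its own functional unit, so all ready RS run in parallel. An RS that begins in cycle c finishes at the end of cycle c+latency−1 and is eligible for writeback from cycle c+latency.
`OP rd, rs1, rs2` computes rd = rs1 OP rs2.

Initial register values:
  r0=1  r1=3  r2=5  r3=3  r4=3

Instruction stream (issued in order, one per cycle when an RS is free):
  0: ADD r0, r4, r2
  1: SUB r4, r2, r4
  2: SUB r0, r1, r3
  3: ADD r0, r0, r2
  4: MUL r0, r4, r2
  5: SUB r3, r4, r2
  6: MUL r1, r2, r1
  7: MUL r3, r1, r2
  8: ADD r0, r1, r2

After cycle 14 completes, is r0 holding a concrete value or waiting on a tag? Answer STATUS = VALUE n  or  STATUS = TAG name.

STATUS = VALUE 20

cycle 1: issue ADD r0<-Add1 // r0:Add1,r1:3,r2:5,r3:3,r4:3
cycle 2: issue SUB r4<-Add2 // r0:Add1,r1:3,r2:5,r3:3,r4:Add2
cycle 3: CDB Add1=8; issue SUB r0<-Add1 // r0:Add1,r1:3,r2:5,r3:3,r4:Add2
cycle 4: CDB Add2=2; issue ADD r0<-Add2 // r0:Add2,r1:3,r2:5,r3:3,r4:2
cycle 5: CDB Add1=0; issue MUL r0<-Mul1 // r0:Mul1,r1:3,r2:5,r3:3,r4:2
cycle 6: issue SUB r3<-Add1 // r0:Mul1,r1:3,r2:5,r3:Add1,r4:2
cycle 7: CDB Add2=5; issue MUL r1<-Mul2 // r0:Mul1,r1:Mul2,r2:5,r3:Add1,r4:2
cycle 8: CDB Add1=-3; stall // r0:Mul1,r1:Mul2,r2:5,r3:-3,r4:2
cycle 9: stall // r0:Mul1,r1:Mul2,r2:5,r3:-3,r4:2
cycle 10: CDB Mul1=10; issue MUL r3<-Mul1 // r0:10,r1:Mul2,r2:5,r3:Mul1,r4:2
cycle 11: issue ADD r0<-Add1 // r0:Add1,r1:Mul2,r2:5,r3:Mul1,r4:2
cycle 12: CDB Mul2=15 // r0:Add1,r1:15,r2:5,r3:Mul1,r4:2
cycle 13: - // r0:Add1,r1:15,r2:5,r3:Mul1,r4:2
cycle 14: CDB Add1=20 // r0:20,r1:15,r2:5,r3:Mul1,r4:2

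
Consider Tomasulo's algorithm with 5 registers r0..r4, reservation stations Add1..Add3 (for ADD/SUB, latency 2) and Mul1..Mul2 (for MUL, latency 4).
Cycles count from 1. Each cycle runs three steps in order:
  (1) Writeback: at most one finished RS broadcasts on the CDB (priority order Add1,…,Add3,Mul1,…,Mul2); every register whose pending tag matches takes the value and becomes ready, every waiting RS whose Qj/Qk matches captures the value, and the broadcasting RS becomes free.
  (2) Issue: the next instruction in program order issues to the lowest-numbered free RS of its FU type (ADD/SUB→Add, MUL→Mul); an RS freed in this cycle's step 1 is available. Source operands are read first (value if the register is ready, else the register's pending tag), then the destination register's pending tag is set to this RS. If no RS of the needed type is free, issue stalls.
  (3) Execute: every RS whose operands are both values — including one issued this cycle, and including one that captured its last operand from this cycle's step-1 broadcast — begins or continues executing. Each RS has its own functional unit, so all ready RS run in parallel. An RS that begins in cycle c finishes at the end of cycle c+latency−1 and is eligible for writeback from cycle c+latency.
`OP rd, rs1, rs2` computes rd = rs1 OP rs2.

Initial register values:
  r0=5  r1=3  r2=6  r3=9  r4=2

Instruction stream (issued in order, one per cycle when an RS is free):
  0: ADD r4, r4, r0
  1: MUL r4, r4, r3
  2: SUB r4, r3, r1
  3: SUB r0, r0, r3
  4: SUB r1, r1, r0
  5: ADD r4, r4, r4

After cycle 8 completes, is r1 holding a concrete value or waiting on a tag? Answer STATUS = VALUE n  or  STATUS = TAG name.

cycle 1: issue ADD r4<-Add1 // r0:5,r1:3,r2:6,r3:9,r4:Add1
cycle 2: issue MUL r4<-Mul1 // r0:5,r1:3,r2:6,r3:9,r4:Mul1
cycle 3: CDB Add1=7; issue SUB r4<-Add1 // r0:5,r1:3,r2:6,r3:9,r4:Add1
cycle 4: issue SUB r0<-Add2 // r0:Add2,r1:3,r2:6,r3:9,r4:Add1
cycle 5: CDB Add1=6; issue SUB r1<-Add1 // r0:Add2,r1:Add1,r2:6,r3:9,r4:6
cycle 6: CDB Add2=-4; issue ADD r4<-Add2 // r0:-4,r1:Add1,r2:6,r3:9,r4:Add2
cycle 7: CDB Mul1=63 // r0:-4,r1:Add1,r2:6,r3:9,r4:Add2
cycle 8: CDB Add1=7 // r0:-4,r1:7,r2:6,r3:9,r4:Add2

STATUS = VALUE 7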